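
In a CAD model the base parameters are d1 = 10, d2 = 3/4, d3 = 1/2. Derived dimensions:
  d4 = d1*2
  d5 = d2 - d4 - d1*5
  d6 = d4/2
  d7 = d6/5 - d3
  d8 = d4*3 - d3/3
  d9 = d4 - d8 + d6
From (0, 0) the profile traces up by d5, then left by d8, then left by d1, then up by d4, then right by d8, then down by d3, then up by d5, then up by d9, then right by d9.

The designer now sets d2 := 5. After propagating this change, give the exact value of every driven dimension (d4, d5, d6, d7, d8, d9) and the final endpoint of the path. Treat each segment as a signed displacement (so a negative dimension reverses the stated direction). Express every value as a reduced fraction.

d4 = 20
d5 = -65
d6 = 10
d7 = 3/2
d8 = 359/6
d9 = -179/6
endpoint = (-239/6, -421/3)

Apply edit: d2 := 5
  d4 = d1*2 = 20
  d5 = d2 - d4 - d1*5 = -65
  d6 = d4/2 = 10
  d7 = d6/5 - d3 = 3/2
  d8 = d4*3 - d3/3 = 359/6
  d9 = d4 - d8 + d6 = -179/6
Walk from origin (0, 0):
  seg 1: up by d5 = -65 → (0, -65)
  seg 2: left by d8 = 359/6 → (-359/6, -65)
  seg 3: left by d1 = 10 → (-419/6, -65)
  seg 4: up by d4 = 20 → (-419/6, -45)
  seg 5: right by d8 = 359/6 → (-10, -45)
  seg 6: down by d3 = 1/2 → (-10, -91/2)
  seg 7: up by d5 = -65 → (-10, -221/2)
  seg 8: up by d9 = -179/6 → (-10, -421/3)
  seg 9: right by d9 = -179/6 → (-239/6, -421/3)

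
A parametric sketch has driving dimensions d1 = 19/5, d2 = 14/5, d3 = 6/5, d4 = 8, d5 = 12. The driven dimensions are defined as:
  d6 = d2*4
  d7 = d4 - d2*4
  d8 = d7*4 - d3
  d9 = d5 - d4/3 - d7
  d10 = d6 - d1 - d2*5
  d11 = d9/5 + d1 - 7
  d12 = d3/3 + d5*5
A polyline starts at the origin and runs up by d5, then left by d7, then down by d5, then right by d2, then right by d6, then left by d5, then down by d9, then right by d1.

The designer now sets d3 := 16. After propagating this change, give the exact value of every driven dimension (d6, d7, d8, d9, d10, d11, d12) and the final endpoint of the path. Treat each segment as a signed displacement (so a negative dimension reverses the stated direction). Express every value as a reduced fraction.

d6 = 56/5
d7 = -16/5
d8 = -144/5
d9 = 188/15
d10 = -33/5
d11 = -52/75
d12 = 196/3
endpoint = (9, -188/15)

Apply edit: d3 := 16
  d6 = d2*4 = 56/5
  d7 = d4 - d2*4 = -16/5
  d8 = d7*4 - d3 = -144/5
  d9 = d5 - d4/3 - d7 = 188/15
  d10 = d6 - d1 - d2*5 = -33/5
  d11 = d9/5 + d1 - 7 = -52/75
  d12 = d3/3 + d5*5 = 196/3
Walk from origin (0, 0):
  seg 1: up by d5 = 12 → (0, 12)
  seg 2: left by d7 = -16/5 → (16/5, 12)
  seg 3: down by d5 = 12 → (16/5, 0)
  seg 4: right by d2 = 14/5 → (6, 0)
  seg 5: right by d6 = 56/5 → (86/5, 0)
  seg 6: left by d5 = 12 → (26/5, 0)
  seg 7: down by d9 = 188/15 → (26/5, -188/15)
  seg 8: right by d1 = 19/5 → (9, -188/15)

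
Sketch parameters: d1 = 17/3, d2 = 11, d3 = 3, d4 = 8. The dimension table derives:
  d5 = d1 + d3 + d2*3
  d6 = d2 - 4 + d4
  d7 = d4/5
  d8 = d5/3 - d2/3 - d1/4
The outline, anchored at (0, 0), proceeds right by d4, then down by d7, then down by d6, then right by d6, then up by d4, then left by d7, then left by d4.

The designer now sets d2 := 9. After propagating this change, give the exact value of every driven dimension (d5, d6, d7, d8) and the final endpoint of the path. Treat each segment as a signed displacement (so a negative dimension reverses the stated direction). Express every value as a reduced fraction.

Apply edit: d2 := 9
  d5 = d1 + d3 + d2*3 = 107/3
  d6 = d2 - 4 + d4 = 13
  d7 = d4/5 = 8/5
  d8 = d5/3 - d2/3 - d1/4 = 269/36
Walk from origin (0, 0):
  seg 1: right by d4 = 8 → (8, 0)
  seg 2: down by d7 = 8/5 → (8, -8/5)
  seg 3: down by d6 = 13 → (8, -73/5)
  seg 4: right by d6 = 13 → (21, -73/5)
  seg 5: up by d4 = 8 → (21, -33/5)
  seg 6: left by d7 = 8/5 → (97/5, -33/5)
  seg 7: left by d4 = 8 → (57/5, -33/5)

d5 = 107/3
d6 = 13
d7 = 8/5
d8 = 269/36
endpoint = (57/5, -33/5)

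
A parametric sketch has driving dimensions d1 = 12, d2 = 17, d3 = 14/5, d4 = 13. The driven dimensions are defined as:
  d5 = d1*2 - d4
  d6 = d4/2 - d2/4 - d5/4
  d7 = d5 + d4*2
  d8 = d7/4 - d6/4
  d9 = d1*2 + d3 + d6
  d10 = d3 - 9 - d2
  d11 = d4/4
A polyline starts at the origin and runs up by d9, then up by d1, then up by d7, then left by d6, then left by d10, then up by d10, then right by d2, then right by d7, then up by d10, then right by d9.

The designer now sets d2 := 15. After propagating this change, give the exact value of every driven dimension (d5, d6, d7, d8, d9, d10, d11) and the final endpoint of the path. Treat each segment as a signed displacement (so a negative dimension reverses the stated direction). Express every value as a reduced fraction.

d5 = 11
d6 = 0
d7 = 37
d8 = 37/4
d9 = 134/5
d10 = -106/5
d11 = 13/4
endpoint = (100, 167/5)

Apply edit: d2 := 15
  d5 = d1*2 - d4 = 11
  d6 = d4/2 - d2/4 - d5/4 = 0
  d7 = d5 + d4*2 = 37
  d8 = d7/4 - d6/4 = 37/4
  d9 = d1*2 + d3 + d6 = 134/5
  d10 = d3 - 9 - d2 = -106/5
  d11 = d4/4 = 13/4
Walk from origin (0, 0):
  seg 1: up by d9 = 134/5 → (0, 134/5)
  seg 2: up by d1 = 12 → (0, 194/5)
  seg 3: up by d7 = 37 → (0, 379/5)
  seg 4: left by d6 = 0 → (0, 379/5)
  seg 5: left by d10 = -106/5 → (106/5, 379/5)
  seg 6: up by d10 = -106/5 → (106/5, 273/5)
  seg 7: right by d2 = 15 → (181/5, 273/5)
  seg 8: right by d7 = 37 → (366/5, 273/5)
  seg 9: up by d10 = -106/5 → (366/5, 167/5)
  seg 10: right by d9 = 134/5 → (100, 167/5)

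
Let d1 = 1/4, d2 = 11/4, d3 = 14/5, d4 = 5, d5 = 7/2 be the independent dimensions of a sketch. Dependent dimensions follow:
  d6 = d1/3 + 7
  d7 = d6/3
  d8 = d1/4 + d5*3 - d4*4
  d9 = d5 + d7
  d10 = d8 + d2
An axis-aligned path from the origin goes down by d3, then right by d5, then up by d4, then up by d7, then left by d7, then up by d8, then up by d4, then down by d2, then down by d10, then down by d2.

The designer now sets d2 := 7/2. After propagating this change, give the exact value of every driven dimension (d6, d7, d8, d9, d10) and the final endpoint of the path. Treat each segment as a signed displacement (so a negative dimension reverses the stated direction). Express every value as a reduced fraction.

Apply edit: d2 := 7/2
  d6 = d1/3 + 7 = 85/12
  d7 = d6/3 = 85/36
  d8 = d1/4 + d5*3 - d4*4 = -151/16
  d9 = d5 + d7 = 211/36
  d10 = d8 + d2 = -95/16
Walk from origin (0, 0):
  seg 1: down by d3 = 14/5 → (0, -14/5)
  seg 2: right by d5 = 7/2 → (7/2, -14/5)
  seg 3: up by d4 = 5 → (7/2, 11/5)
  seg 4: up by d7 = 85/36 → (7/2, 821/180)
  seg 5: left by d7 = 85/36 → (41/36, 821/180)
  seg 6: up by d8 = -151/16 → (41/36, -3511/720)
  seg 7: up by d4 = 5 → (41/36, 89/720)
  seg 8: down by d2 = 7/2 → (41/36, -2431/720)
  seg 9: down by d10 = -95/16 → (41/36, 461/180)
  seg 10: down by d2 = 7/2 → (41/36, -169/180)

d6 = 85/12
d7 = 85/36
d8 = -151/16
d9 = 211/36
d10 = -95/16
endpoint = (41/36, -169/180)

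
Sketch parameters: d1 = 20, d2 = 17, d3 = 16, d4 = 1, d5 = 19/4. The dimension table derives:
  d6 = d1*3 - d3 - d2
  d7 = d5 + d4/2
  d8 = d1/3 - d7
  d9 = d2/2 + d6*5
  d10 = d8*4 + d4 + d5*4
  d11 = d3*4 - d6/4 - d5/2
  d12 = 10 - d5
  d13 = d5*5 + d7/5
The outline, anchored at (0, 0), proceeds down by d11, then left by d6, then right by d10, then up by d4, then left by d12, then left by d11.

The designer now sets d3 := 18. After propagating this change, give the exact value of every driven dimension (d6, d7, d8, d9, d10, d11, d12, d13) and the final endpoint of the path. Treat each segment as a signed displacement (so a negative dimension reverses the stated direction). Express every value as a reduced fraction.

Apply edit: d3 := 18
  d6 = d1*3 - d3 - d2 = 25
  d7 = d5 + d4/2 = 21/4
  d8 = d1/3 - d7 = 17/12
  d9 = d2/2 + d6*5 = 267/2
  d10 = d8*4 + d4 + d5*4 = 77/3
  d11 = d3*4 - d6/4 - d5/2 = 507/8
  d12 = 10 - d5 = 21/4
  d13 = d5*5 + d7/5 = 124/5
Walk from origin (0, 0):
  seg 1: down by d11 = 507/8 → (0, -507/8)
  seg 2: left by d6 = 25 → (-25, -507/8)
  seg 3: right by d10 = 77/3 → (2/3, -507/8)
  seg 4: up by d4 = 1 → (2/3, -499/8)
  seg 5: left by d12 = 21/4 → (-55/12, -499/8)
  seg 6: left by d11 = 507/8 → (-1631/24, -499/8)

d6 = 25
d7 = 21/4
d8 = 17/12
d9 = 267/2
d10 = 77/3
d11 = 507/8
d12 = 21/4
d13 = 124/5
endpoint = (-1631/24, -499/8)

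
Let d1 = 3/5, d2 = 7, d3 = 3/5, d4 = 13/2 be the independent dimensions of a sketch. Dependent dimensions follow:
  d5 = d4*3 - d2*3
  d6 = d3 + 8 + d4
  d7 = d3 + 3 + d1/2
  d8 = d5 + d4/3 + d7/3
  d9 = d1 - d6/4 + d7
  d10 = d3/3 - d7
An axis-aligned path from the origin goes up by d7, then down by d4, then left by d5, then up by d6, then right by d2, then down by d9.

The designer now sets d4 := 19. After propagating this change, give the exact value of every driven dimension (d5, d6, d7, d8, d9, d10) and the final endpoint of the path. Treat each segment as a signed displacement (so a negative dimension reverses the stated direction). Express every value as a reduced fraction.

d5 = 36
d6 = 138/5
d7 = 39/10
d8 = 1309/30
d9 = -12/5
d10 = -37/10
endpoint = (-29, 149/10)

Apply edit: d4 := 19
  d5 = d4*3 - d2*3 = 36
  d6 = d3 + 8 + d4 = 138/5
  d7 = d3 + 3 + d1/2 = 39/10
  d8 = d5 + d4/3 + d7/3 = 1309/30
  d9 = d1 - d6/4 + d7 = -12/5
  d10 = d3/3 - d7 = -37/10
Walk from origin (0, 0):
  seg 1: up by d7 = 39/10 → (0, 39/10)
  seg 2: down by d4 = 19 → (0, -151/10)
  seg 3: left by d5 = 36 → (-36, -151/10)
  seg 4: up by d6 = 138/5 → (-36, 25/2)
  seg 5: right by d2 = 7 → (-29, 25/2)
  seg 6: down by d9 = -12/5 → (-29, 149/10)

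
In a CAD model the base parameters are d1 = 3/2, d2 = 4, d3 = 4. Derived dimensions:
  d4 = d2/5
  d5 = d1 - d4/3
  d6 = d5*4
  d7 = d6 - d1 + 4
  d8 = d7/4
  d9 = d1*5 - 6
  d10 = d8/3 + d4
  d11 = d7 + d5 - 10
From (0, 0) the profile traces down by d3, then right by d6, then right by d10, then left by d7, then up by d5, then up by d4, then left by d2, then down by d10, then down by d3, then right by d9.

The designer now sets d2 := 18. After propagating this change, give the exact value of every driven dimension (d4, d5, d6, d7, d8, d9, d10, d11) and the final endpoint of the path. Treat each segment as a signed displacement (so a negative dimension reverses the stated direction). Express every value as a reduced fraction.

d4 = 18/5
d5 = 3/10
d6 = 6/5
d7 = 37/10
d8 = 37/40
d9 = 3/2
d10 = 469/120
d11 = -6
endpoint = (-1811/120, -961/120)

Apply edit: d2 := 18
  d4 = d2/5 = 18/5
  d5 = d1 - d4/3 = 3/10
  d6 = d5*4 = 6/5
  d7 = d6 - d1 + 4 = 37/10
  d8 = d7/4 = 37/40
  d9 = d1*5 - 6 = 3/2
  d10 = d8/3 + d4 = 469/120
  d11 = d7 + d5 - 10 = -6
Walk from origin (0, 0):
  seg 1: down by d3 = 4 → (0, -4)
  seg 2: right by d6 = 6/5 → (6/5, -4)
  seg 3: right by d10 = 469/120 → (613/120, -4)
  seg 4: left by d7 = 37/10 → (169/120, -4)
  seg 5: up by d5 = 3/10 → (169/120, -37/10)
  seg 6: up by d4 = 18/5 → (169/120, -1/10)
  seg 7: left by d2 = 18 → (-1991/120, -1/10)
  seg 8: down by d10 = 469/120 → (-1991/120, -481/120)
  seg 9: down by d3 = 4 → (-1991/120, -961/120)
  seg 10: right by d9 = 3/2 → (-1811/120, -961/120)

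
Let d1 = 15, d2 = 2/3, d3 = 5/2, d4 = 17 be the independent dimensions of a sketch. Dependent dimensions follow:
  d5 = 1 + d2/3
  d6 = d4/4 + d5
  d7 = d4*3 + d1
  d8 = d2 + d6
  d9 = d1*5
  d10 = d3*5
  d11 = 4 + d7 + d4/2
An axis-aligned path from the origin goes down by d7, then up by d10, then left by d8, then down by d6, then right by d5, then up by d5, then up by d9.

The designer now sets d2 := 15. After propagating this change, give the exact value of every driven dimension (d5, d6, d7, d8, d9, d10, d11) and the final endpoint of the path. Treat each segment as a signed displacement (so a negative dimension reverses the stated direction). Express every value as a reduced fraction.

Apply edit: d2 := 15
  d5 = 1 + d2/3 = 6
  d6 = d4/4 + d5 = 41/4
  d7 = d4*3 + d1 = 66
  d8 = d2 + d6 = 101/4
  d9 = d1*5 = 75
  d10 = d3*5 = 25/2
  d11 = 4 + d7 + d4/2 = 157/2
Walk from origin (0, 0):
  seg 1: down by d7 = 66 → (0, -66)
  seg 2: up by d10 = 25/2 → (0, -107/2)
  seg 3: left by d8 = 101/4 → (-101/4, -107/2)
  seg 4: down by d6 = 41/4 → (-101/4, -255/4)
  seg 5: right by d5 = 6 → (-77/4, -255/4)
  seg 6: up by d5 = 6 → (-77/4, -231/4)
  seg 7: up by d9 = 75 → (-77/4, 69/4)

d5 = 6
d6 = 41/4
d7 = 66
d8 = 101/4
d9 = 75
d10 = 25/2
d11 = 157/2
endpoint = (-77/4, 69/4)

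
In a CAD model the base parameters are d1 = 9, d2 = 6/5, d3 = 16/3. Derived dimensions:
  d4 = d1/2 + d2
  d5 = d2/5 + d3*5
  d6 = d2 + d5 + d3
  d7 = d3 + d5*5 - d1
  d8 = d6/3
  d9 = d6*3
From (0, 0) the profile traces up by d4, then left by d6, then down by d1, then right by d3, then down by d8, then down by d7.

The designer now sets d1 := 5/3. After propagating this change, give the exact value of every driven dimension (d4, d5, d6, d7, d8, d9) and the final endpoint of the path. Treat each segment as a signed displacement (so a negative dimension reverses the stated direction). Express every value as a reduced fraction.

d4 = 61/30
d5 = 2018/75
d6 = 836/25
d7 = 691/5
d8 = 836/75
d9 = 2508/25
endpoint = (-2108/75, -7449/50)

Apply edit: d1 := 5/3
  d4 = d1/2 + d2 = 61/30
  d5 = d2/5 + d3*5 = 2018/75
  d6 = d2 + d5 + d3 = 836/25
  d7 = d3 + d5*5 - d1 = 691/5
  d8 = d6/3 = 836/75
  d9 = d6*3 = 2508/25
Walk from origin (0, 0):
  seg 1: up by d4 = 61/30 → (0, 61/30)
  seg 2: left by d6 = 836/25 → (-836/25, 61/30)
  seg 3: down by d1 = 5/3 → (-836/25, 11/30)
  seg 4: right by d3 = 16/3 → (-2108/75, 11/30)
  seg 5: down by d8 = 836/75 → (-2108/75, -539/50)
  seg 6: down by d7 = 691/5 → (-2108/75, -7449/50)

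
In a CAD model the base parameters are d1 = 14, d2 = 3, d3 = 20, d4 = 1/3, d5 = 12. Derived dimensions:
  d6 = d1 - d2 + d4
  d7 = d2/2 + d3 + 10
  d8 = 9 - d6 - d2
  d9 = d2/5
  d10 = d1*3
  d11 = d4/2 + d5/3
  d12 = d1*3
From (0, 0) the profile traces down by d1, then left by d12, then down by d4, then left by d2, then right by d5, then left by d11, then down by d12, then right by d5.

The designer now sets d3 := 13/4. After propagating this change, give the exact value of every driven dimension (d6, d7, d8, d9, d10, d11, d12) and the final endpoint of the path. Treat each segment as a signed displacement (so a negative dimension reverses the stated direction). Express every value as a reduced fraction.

Apply edit: d3 := 13/4
  d6 = d1 - d2 + d4 = 34/3
  d7 = d2/2 + d3 + 10 = 59/4
  d8 = 9 - d6 - d2 = -16/3
  d9 = d2/5 = 3/5
  d10 = d1*3 = 42
  d11 = d4/2 + d5/3 = 25/6
  d12 = d1*3 = 42
Walk from origin (0, 0):
  seg 1: down by d1 = 14 → (0, -14)
  seg 2: left by d12 = 42 → (-42, -14)
  seg 3: down by d4 = 1/3 → (-42, -43/3)
  seg 4: left by d2 = 3 → (-45, -43/3)
  seg 5: right by d5 = 12 → (-33, -43/3)
  seg 6: left by d11 = 25/6 → (-223/6, -43/3)
  seg 7: down by d12 = 42 → (-223/6, -169/3)
  seg 8: right by d5 = 12 → (-151/6, -169/3)

d6 = 34/3
d7 = 59/4
d8 = -16/3
d9 = 3/5
d10 = 42
d11 = 25/6
d12 = 42
endpoint = (-151/6, -169/3)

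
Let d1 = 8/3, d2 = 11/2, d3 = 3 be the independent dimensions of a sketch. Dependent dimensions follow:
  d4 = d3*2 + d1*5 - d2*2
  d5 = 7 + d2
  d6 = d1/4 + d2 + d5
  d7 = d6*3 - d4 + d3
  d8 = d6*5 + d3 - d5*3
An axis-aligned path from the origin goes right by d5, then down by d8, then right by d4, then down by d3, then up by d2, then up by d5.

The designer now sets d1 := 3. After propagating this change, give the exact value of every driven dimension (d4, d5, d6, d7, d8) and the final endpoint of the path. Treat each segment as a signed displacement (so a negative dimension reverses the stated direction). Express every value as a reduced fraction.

Apply edit: d1 := 3
  d4 = d3*2 + d1*5 - d2*2 = 10
  d5 = 7 + d2 = 25/2
  d6 = d1/4 + d2 + d5 = 75/4
  d7 = d6*3 - d4 + d3 = 197/4
  d8 = d6*5 + d3 - d5*3 = 237/4
Walk from origin (0, 0):
  seg 1: right by d5 = 25/2 → (25/2, 0)
  seg 2: down by d8 = 237/4 → (25/2, -237/4)
  seg 3: right by d4 = 10 → (45/2, -237/4)
  seg 4: down by d3 = 3 → (45/2, -249/4)
  seg 5: up by d2 = 11/2 → (45/2, -227/4)
  seg 6: up by d5 = 25/2 → (45/2, -177/4)

d4 = 10
d5 = 25/2
d6 = 75/4
d7 = 197/4
d8 = 237/4
endpoint = (45/2, -177/4)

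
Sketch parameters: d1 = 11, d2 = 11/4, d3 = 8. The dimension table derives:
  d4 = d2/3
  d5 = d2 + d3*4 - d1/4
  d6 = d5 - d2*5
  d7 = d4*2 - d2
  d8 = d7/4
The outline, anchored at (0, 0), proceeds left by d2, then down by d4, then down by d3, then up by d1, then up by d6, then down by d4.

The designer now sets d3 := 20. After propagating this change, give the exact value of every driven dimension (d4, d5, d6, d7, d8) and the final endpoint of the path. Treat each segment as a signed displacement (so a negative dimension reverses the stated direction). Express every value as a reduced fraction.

Apply edit: d3 := 20
  d4 = d2/3 = 11/12
  d5 = d2 + d3*4 - d1/4 = 80
  d6 = d5 - d2*5 = 265/4
  d7 = d4*2 - d2 = -11/12
  d8 = d7/4 = -11/48
Walk from origin (0, 0):
  seg 1: left by d2 = 11/4 → (-11/4, 0)
  seg 2: down by d4 = 11/12 → (-11/4, -11/12)
  seg 3: down by d3 = 20 → (-11/4, -251/12)
  seg 4: up by d1 = 11 → (-11/4, -119/12)
  seg 5: up by d6 = 265/4 → (-11/4, 169/3)
  seg 6: down by d4 = 11/12 → (-11/4, 665/12)

d4 = 11/12
d5 = 80
d6 = 265/4
d7 = -11/12
d8 = -11/48
endpoint = (-11/4, 665/12)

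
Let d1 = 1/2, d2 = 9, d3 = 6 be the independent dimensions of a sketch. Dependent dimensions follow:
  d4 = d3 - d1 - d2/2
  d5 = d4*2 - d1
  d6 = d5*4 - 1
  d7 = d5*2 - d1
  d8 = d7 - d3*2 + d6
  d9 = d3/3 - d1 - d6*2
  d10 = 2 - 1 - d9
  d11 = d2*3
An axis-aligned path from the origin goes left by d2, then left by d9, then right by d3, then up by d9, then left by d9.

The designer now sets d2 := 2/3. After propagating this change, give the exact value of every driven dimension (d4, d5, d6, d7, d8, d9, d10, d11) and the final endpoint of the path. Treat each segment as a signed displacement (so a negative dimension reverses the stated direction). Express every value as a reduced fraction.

d4 = 31/6
d5 = 59/6
d6 = 115/3
d7 = 115/6
d8 = 91/2
d9 = -451/6
d10 = 457/6
d11 = 2
endpoint = (467/3, -451/6)

Apply edit: d2 := 2/3
  d4 = d3 - d1 - d2/2 = 31/6
  d5 = d4*2 - d1 = 59/6
  d6 = d5*4 - 1 = 115/3
  d7 = d5*2 - d1 = 115/6
  d8 = d7 - d3*2 + d6 = 91/2
  d9 = d3/3 - d1 - d6*2 = -451/6
  d10 = 2 - 1 - d9 = 457/6
  d11 = d2*3 = 2
Walk from origin (0, 0):
  seg 1: left by d2 = 2/3 → (-2/3, 0)
  seg 2: left by d9 = -451/6 → (149/2, 0)
  seg 3: right by d3 = 6 → (161/2, 0)
  seg 4: up by d9 = -451/6 → (161/2, -451/6)
  seg 5: left by d9 = -451/6 → (467/3, -451/6)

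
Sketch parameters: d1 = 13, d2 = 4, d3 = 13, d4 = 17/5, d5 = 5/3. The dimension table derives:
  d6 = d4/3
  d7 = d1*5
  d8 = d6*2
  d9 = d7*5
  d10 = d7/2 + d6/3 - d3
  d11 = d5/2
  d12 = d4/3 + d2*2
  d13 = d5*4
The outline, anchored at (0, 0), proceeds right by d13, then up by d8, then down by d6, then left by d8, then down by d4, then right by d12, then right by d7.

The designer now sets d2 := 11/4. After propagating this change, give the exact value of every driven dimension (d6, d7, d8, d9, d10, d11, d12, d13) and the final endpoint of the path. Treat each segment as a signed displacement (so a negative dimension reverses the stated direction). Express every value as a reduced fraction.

Apply edit: d2 := 11/4
  d6 = d4/3 = 17/15
  d7 = d1*5 = 65
  d8 = d6*2 = 34/15
  d9 = d7*5 = 325
  d10 = d7/2 + d6/3 - d3 = 1789/90
  d11 = d5/2 = 5/6
  d12 = d4/3 + d2*2 = 199/30
  d13 = d5*4 = 20/3
Walk from origin (0, 0):
  seg 1: right by d13 = 20/3 → (20/3, 0)
  seg 2: up by d8 = 34/15 → (20/3, 34/15)
  seg 3: down by d6 = 17/15 → (20/3, 17/15)
  seg 4: left by d8 = 34/15 → (22/5, 17/15)
  seg 5: down by d4 = 17/5 → (22/5, -34/15)
  seg 6: right by d12 = 199/30 → (331/30, -34/15)
  seg 7: right by d7 = 65 → (2281/30, -34/15)

d6 = 17/15
d7 = 65
d8 = 34/15
d9 = 325
d10 = 1789/90
d11 = 5/6
d12 = 199/30
d13 = 20/3
endpoint = (2281/30, -34/15)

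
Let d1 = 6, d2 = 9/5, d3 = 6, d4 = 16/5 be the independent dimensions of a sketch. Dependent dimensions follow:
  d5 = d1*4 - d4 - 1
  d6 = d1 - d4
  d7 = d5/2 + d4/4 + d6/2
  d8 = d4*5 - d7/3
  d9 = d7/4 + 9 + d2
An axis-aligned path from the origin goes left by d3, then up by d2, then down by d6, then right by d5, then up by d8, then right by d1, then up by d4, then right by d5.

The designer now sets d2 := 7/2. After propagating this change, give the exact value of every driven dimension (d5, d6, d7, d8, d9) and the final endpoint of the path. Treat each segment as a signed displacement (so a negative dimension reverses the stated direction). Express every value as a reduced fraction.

d5 = 99/5
d6 = 14/5
d7 = 121/10
d8 = 359/30
d9 = 621/40
endpoint = (198/5, 238/15)

Apply edit: d2 := 7/2
  d5 = d1*4 - d4 - 1 = 99/5
  d6 = d1 - d4 = 14/5
  d7 = d5/2 + d4/4 + d6/2 = 121/10
  d8 = d4*5 - d7/3 = 359/30
  d9 = d7/4 + 9 + d2 = 621/40
Walk from origin (0, 0):
  seg 1: left by d3 = 6 → (-6, 0)
  seg 2: up by d2 = 7/2 → (-6, 7/2)
  seg 3: down by d6 = 14/5 → (-6, 7/10)
  seg 4: right by d5 = 99/5 → (69/5, 7/10)
  seg 5: up by d8 = 359/30 → (69/5, 38/3)
  seg 6: right by d1 = 6 → (99/5, 38/3)
  seg 7: up by d4 = 16/5 → (99/5, 238/15)
  seg 8: right by d5 = 99/5 → (198/5, 238/15)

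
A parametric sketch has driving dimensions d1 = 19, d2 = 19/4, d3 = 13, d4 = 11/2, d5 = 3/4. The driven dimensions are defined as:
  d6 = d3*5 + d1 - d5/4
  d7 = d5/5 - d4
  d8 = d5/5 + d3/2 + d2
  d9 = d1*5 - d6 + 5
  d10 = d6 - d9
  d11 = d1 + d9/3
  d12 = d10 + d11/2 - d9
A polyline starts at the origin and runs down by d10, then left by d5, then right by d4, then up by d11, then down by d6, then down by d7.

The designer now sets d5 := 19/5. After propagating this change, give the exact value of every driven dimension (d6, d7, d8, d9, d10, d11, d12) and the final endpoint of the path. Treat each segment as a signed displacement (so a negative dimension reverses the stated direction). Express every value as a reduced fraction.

Apply edit: d5 := 19/5
  d6 = d3*5 + d1 - d5/4 = 1661/20
  d7 = d5/5 - d4 = -237/50
  d8 = d5/5 + d3/2 + d2 = 1201/100
  d9 = d1*5 - d6 + 5 = 339/20
  d10 = d6 - d9 = 661/10
  d11 = d1 + d9/3 = 493/20
  d12 = d10 + d11/2 - d9 = 2459/40
Walk from origin (0, 0):
  seg 1: down by d10 = 661/10 → (0, -661/10)
  seg 2: left by d5 = 19/5 → (-19/5, -661/10)
  seg 3: right by d4 = 11/2 → (17/10, -661/10)
  seg 4: up by d11 = 493/20 → (17/10, -829/20)
  seg 5: down by d6 = 1661/20 → (17/10, -249/2)
  seg 6: down by d7 = -237/50 → (17/10, -2994/25)

d6 = 1661/20
d7 = -237/50
d8 = 1201/100
d9 = 339/20
d10 = 661/10
d11 = 493/20
d12 = 2459/40
endpoint = (17/10, -2994/25)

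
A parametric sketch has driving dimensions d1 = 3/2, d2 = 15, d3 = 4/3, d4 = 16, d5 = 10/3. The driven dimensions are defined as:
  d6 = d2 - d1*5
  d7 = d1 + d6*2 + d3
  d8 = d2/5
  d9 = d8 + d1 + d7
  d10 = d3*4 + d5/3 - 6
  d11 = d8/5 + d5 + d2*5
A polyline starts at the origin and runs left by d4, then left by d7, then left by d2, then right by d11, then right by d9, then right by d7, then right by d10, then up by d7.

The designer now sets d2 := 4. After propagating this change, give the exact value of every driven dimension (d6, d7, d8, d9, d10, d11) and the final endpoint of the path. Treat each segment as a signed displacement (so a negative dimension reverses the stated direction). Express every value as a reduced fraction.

Apply edit: d2 := 4
  d6 = d2 - d1*5 = -7/2
  d7 = d1 + d6*2 + d3 = -25/6
  d8 = d2/5 = 4/5
  d9 = d8 + d1 + d7 = -28/15
  d10 = d3*4 + d5/3 - 6 = 4/9
  d11 = d8/5 + d5 + d2*5 = 1762/75
Walk from origin (0, 0):
  seg 1: left by d4 = 16 → (-16, 0)
  seg 2: left by d7 = -25/6 → (-71/6, 0)
  seg 3: left by d2 = 4 → (-95/6, 0)
  seg 4: right by d11 = 1762/75 → (383/50, 0)
  seg 5: right by d9 = -28/15 → (869/150, 0)
  seg 6: right by d7 = -25/6 → (122/75, 0)
  seg 7: right by d10 = 4/9 → (466/225, 0)
  seg 8: up by d7 = -25/6 → (466/225, -25/6)

d6 = -7/2
d7 = -25/6
d8 = 4/5
d9 = -28/15
d10 = 4/9
d11 = 1762/75
endpoint = (466/225, -25/6)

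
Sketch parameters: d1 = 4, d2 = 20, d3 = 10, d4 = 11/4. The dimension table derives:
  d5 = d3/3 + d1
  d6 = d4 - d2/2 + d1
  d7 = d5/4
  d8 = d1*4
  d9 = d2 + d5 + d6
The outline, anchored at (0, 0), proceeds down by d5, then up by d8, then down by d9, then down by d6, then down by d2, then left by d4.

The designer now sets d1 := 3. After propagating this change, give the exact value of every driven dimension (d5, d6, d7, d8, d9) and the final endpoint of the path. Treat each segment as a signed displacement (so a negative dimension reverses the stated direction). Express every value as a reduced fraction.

d5 = 19/3
d6 = -17/4
d7 = 19/12
d8 = 12
d9 = 265/12
endpoint = (-11/4, -193/6)

Apply edit: d1 := 3
  d5 = d3/3 + d1 = 19/3
  d6 = d4 - d2/2 + d1 = -17/4
  d7 = d5/4 = 19/12
  d8 = d1*4 = 12
  d9 = d2 + d5 + d6 = 265/12
Walk from origin (0, 0):
  seg 1: down by d5 = 19/3 → (0, -19/3)
  seg 2: up by d8 = 12 → (0, 17/3)
  seg 3: down by d9 = 265/12 → (0, -197/12)
  seg 4: down by d6 = -17/4 → (0, -73/6)
  seg 5: down by d2 = 20 → (0, -193/6)
  seg 6: left by d4 = 11/4 → (-11/4, -193/6)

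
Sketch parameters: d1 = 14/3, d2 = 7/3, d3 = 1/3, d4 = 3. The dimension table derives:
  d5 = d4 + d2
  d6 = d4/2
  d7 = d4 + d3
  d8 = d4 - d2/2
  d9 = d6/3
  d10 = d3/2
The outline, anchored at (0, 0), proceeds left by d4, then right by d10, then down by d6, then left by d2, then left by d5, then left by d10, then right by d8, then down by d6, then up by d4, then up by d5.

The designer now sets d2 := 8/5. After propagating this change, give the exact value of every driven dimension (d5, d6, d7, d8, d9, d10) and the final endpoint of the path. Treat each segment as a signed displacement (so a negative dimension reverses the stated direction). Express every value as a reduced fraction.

d5 = 23/5
d6 = 3/2
d7 = 10/3
d8 = 11/5
d9 = 1/2
d10 = 1/6
endpoint = (-7, 23/5)

Apply edit: d2 := 8/5
  d5 = d4 + d2 = 23/5
  d6 = d4/2 = 3/2
  d7 = d4 + d3 = 10/3
  d8 = d4 - d2/2 = 11/5
  d9 = d6/3 = 1/2
  d10 = d3/2 = 1/6
Walk from origin (0, 0):
  seg 1: left by d4 = 3 → (-3, 0)
  seg 2: right by d10 = 1/6 → (-17/6, 0)
  seg 3: down by d6 = 3/2 → (-17/6, -3/2)
  seg 4: left by d2 = 8/5 → (-133/30, -3/2)
  seg 5: left by d5 = 23/5 → (-271/30, -3/2)
  seg 6: left by d10 = 1/6 → (-46/5, -3/2)
  seg 7: right by d8 = 11/5 → (-7, -3/2)
  seg 8: down by d6 = 3/2 → (-7, -3)
  seg 9: up by d4 = 3 → (-7, 0)
  seg 10: up by d5 = 23/5 → (-7, 23/5)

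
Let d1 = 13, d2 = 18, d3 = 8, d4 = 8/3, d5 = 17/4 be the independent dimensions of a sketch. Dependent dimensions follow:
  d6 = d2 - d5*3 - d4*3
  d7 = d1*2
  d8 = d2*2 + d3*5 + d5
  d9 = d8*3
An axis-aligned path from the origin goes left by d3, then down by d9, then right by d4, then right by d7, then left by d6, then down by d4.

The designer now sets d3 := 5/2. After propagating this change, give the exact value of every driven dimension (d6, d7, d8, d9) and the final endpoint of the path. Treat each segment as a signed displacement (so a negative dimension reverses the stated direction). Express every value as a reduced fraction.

Apply edit: d3 := 5/2
  d6 = d2 - d5*3 - d4*3 = -11/4
  d7 = d1*2 = 26
  d8 = d2*2 + d3*5 + d5 = 211/4
  d9 = d8*3 = 633/4
Walk from origin (0, 0):
  seg 1: left by d3 = 5/2 → (-5/2, 0)
  seg 2: down by d9 = 633/4 → (-5/2, -633/4)
  seg 3: right by d4 = 8/3 → (1/6, -633/4)
  seg 4: right by d7 = 26 → (157/6, -633/4)
  seg 5: left by d6 = -11/4 → (347/12, -633/4)
  seg 6: down by d4 = 8/3 → (347/12, -1931/12)

d6 = -11/4
d7 = 26
d8 = 211/4
d9 = 633/4
endpoint = (347/12, -1931/12)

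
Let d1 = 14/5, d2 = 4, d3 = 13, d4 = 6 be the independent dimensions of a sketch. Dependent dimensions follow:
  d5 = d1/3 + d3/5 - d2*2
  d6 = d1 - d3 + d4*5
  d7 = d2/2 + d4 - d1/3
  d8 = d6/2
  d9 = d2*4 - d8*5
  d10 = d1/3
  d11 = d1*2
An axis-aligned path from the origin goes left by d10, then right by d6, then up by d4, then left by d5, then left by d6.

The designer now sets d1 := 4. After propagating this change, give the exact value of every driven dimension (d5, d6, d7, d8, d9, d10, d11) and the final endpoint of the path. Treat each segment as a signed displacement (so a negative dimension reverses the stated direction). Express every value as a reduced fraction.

Apply edit: d1 := 4
  d5 = d1/3 + d3/5 - d2*2 = -61/15
  d6 = d1 - d3 + d4*5 = 21
  d7 = d2/2 + d4 - d1/3 = 20/3
  d8 = d6/2 = 21/2
  d9 = d2*4 - d8*5 = -73/2
  d10 = d1/3 = 4/3
  d11 = d1*2 = 8
Walk from origin (0, 0):
  seg 1: left by d10 = 4/3 → (-4/3, 0)
  seg 2: right by d6 = 21 → (59/3, 0)
  seg 3: up by d4 = 6 → (59/3, 6)
  seg 4: left by d5 = -61/15 → (356/15, 6)
  seg 5: left by d6 = 21 → (41/15, 6)

d5 = -61/15
d6 = 21
d7 = 20/3
d8 = 21/2
d9 = -73/2
d10 = 4/3
d11 = 8
endpoint = (41/15, 6)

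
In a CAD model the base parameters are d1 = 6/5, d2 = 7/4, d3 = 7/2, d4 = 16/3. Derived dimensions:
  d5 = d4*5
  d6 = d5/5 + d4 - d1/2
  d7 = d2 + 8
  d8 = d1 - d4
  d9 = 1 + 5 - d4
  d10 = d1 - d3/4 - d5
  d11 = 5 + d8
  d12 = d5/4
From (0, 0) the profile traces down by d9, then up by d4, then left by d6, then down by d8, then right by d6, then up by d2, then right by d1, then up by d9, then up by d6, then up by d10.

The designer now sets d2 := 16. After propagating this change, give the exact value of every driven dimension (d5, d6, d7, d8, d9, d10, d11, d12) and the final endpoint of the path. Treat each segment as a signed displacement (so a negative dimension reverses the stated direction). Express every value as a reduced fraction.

Apply edit: d2 := 16
  d5 = d4*5 = 80/3
  d6 = d5/5 + d4 - d1/2 = 151/15
  d7 = d2 + 8 = 24
  d8 = d1 - d4 = -62/15
  d9 = 1 + 5 - d4 = 2/3
  d10 = d1 - d3/4 - d5 = -3161/120
  d11 = 5 + d8 = 13/15
  d12 = d5/4 = 20/3
Walk from origin (0, 0):
  seg 1: down by d9 = 2/3 → (0, -2/3)
  seg 2: up by d4 = 16/3 → (0, 14/3)
  seg 3: left by d6 = 151/15 → (-151/15, 14/3)
  seg 4: down by d8 = -62/15 → (-151/15, 44/5)
  seg 5: right by d6 = 151/15 → (0, 44/5)
  seg 6: up by d2 = 16 → (0, 124/5)
  seg 7: right by d1 = 6/5 → (6/5, 124/5)
  seg 8: up by d9 = 2/3 → (6/5, 382/15)
  seg 9: up by d6 = 151/15 → (6/5, 533/15)
  seg 10: up by d10 = -3161/120 → (6/5, 1103/120)

d5 = 80/3
d6 = 151/15
d7 = 24
d8 = -62/15
d9 = 2/3
d10 = -3161/120
d11 = 13/15
d12 = 20/3
endpoint = (6/5, 1103/120)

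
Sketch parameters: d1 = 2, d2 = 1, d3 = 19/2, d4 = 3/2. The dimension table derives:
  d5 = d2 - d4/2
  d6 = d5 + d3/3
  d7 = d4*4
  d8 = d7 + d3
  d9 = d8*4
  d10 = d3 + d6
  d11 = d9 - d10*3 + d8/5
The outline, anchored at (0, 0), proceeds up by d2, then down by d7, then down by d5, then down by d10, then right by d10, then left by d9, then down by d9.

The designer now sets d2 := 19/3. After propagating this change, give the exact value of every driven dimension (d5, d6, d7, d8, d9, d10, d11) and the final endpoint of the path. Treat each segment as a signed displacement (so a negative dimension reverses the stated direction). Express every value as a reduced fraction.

Apply edit: d2 := 19/3
  d5 = d2 - d4/2 = 67/12
  d6 = d5 + d3/3 = 35/4
  d7 = d4*4 = 6
  d8 = d7 + d3 = 31/2
  d9 = d8*4 = 62
  d10 = d3 + d6 = 73/4
  d11 = d9 - d10*3 + d8/5 = 207/20
Walk from origin (0, 0):
  seg 1: up by d2 = 19/3 → (0, 19/3)
  seg 2: down by d7 = 6 → (0, 1/3)
  seg 3: down by d5 = 67/12 → (0, -21/4)
  seg 4: down by d10 = 73/4 → (0, -47/2)
  seg 5: right by d10 = 73/4 → (73/4, -47/2)
  seg 6: left by d9 = 62 → (-175/4, -47/2)
  seg 7: down by d9 = 62 → (-175/4, -171/2)

d5 = 67/12
d6 = 35/4
d7 = 6
d8 = 31/2
d9 = 62
d10 = 73/4
d11 = 207/20
endpoint = (-175/4, -171/2)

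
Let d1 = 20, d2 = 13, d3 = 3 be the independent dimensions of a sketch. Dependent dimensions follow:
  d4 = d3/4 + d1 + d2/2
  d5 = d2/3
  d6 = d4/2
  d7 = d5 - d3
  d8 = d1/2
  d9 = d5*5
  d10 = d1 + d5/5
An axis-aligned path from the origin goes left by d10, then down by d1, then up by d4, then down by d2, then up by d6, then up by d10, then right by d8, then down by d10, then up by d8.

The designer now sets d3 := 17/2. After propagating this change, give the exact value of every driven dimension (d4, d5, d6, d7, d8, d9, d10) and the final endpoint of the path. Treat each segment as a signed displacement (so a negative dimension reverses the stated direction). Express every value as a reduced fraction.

d4 = 229/8
d5 = 13/3
d6 = 229/16
d7 = -25/6
d8 = 10
d9 = 65/3
d10 = 313/15
endpoint = (-163/15, 319/16)

Apply edit: d3 := 17/2
  d4 = d3/4 + d1 + d2/2 = 229/8
  d5 = d2/3 = 13/3
  d6 = d4/2 = 229/16
  d7 = d5 - d3 = -25/6
  d8 = d1/2 = 10
  d9 = d5*5 = 65/3
  d10 = d1 + d5/5 = 313/15
Walk from origin (0, 0):
  seg 1: left by d10 = 313/15 → (-313/15, 0)
  seg 2: down by d1 = 20 → (-313/15, -20)
  seg 3: up by d4 = 229/8 → (-313/15, 69/8)
  seg 4: down by d2 = 13 → (-313/15, -35/8)
  seg 5: up by d6 = 229/16 → (-313/15, 159/16)
  seg 6: up by d10 = 313/15 → (-313/15, 7393/240)
  seg 7: right by d8 = 10 → (-163/15, 7393/240)
  seg 8: down by d10 = 313/15 → (-163/15, 159/16)
  seg 9: up by d8 = 10 → (-163/15, 319/16)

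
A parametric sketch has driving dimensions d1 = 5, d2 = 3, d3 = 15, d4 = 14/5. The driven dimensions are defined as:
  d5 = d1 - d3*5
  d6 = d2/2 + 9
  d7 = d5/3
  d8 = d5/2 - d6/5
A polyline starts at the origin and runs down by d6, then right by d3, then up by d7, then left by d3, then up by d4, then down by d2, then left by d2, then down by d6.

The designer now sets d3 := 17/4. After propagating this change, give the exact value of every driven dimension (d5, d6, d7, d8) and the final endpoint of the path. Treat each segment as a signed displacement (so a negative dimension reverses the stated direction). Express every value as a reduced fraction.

d5 = -65/4
d6 = 21/2
d7 = -65/12
d8 = -409/40
endpoint = (-3, -1597/60)

Apply edit: d3 := 17/4
  d5 = d1 - d3*5 = -65/4
  d6 = d2/2 + 9 = 21/2
  d7 = d5/3 = -65/12
  d8 = d5/2 - d6/5 = -409/40
Walk from origin (0, 0):
  seg 1: down by d6 = 21/2 → (0, -21/2)
  seg 2: right by d3 = 17/4 → (17/4, -21/2)
  seg 3: up by d7 = -65/12 → (17/4, -191/12)
  seg 4: left by d3 = 17/4 → (0, -191/12)
  seg 5: up by d4 = 14/5 → (0, -787/60)
  seg 6: down by d2 = 3 → (0, -967/60)
  seg 7: left by d2 = 3 → (-3, -967/60)
  seg 8: down by d6 = 21/2 → (-3, -1597/60)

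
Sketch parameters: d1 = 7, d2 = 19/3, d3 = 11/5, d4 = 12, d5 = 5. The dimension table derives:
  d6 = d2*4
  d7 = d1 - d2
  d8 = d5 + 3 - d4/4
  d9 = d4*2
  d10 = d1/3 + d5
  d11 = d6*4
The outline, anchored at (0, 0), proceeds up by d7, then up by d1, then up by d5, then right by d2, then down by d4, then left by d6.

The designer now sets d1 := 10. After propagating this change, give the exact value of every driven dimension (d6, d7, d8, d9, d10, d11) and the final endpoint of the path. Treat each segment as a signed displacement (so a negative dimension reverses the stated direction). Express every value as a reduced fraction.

Apply edit: d1 := 10
  d6 = d2*4 = 76/3
  d7 = d1 - d2 = 11/3
  d8 = d5 + 3 - d4/4 = 5
  d9 = d4*2 = 24
  d10 = d1/3 + d5 = 25/3
  d11 = d6*4 = 304/3
Walk from origin (0, 0):
  seg 1: up by d7 = 11/3 → (0, 11/3)
  seg 2: up by d1 = 10 → (0, 41/3)
  seg 3: up by d5 = 5 → (0, 56/3)
  seg 4: right by d2 = 19/3 → (19/3, 56/3)
  seg 5: down by d4 = 12 → (19/3, 20/3)
  seg 6: left by d6 = 76/3 → (-19, 20/3)

d6 = 76/3
d7 = 11/3
d8 = 5
d9 = 24
d10 = 25/3
d11 = 304/3
endpoint = (-19, 20/3)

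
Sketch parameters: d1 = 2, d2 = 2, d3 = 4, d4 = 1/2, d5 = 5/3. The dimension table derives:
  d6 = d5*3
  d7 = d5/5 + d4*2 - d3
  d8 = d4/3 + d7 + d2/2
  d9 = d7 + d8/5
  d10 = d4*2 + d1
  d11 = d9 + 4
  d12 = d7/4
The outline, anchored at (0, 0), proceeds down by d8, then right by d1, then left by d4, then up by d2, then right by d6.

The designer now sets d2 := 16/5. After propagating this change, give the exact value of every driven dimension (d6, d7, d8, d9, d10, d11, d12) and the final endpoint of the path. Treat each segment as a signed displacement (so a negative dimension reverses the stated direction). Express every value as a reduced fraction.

d6 = 5
d7 = -8/3
d8 = -9/10
d9 = -427/150
d10 = 3
d11 = 173/150
d12 = -2/3
endpoint = (13/2, 41/10)

Apply edit: d2 := 16/5
  d6 = d5*3 = 5
  d7 = d5/5 + d4*2 - d3 = -8/3
  d8 = d4/3 + d7 + d2/2 = -9/10
  d9 = d7 + d8/5 = -427/150
  d10 = d4*2 + d1 = 3
  d11 = d9 + 4 = 173/150
  d12 = d7/4 = -2/3
Walk from origin (0, 0):
  seg 1: down by d8 = -9/10 → (0, 9/10)
  seg 2: right by d1 = 2 → (2, 9/10)
  seg 3: left by d4 = 1/2 → (3/2, 9/10)
  seg 4: up by d2 = 16/5 → (3/2, 41/10)
  seg 5: right by d6 = 5 → (13/2, 41/10)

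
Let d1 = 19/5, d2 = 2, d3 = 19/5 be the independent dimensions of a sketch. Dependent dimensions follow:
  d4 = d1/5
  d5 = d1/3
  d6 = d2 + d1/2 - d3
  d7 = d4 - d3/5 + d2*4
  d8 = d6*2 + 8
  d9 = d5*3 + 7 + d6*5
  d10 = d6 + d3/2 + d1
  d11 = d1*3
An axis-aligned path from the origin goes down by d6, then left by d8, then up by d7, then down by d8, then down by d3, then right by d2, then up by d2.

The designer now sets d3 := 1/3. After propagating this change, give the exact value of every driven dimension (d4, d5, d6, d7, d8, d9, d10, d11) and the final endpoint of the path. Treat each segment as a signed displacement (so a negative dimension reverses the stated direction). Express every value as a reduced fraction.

d4 = 19/25
d5 = 19/15
d6 = 107/30
d7 = 652/75
d8 = 227/15
d9 = 859/30
d10 = 113/15
d11 = 57/5
endpoint = (-197/15, -417/50)

Apply edit: d3 := 1/3
  d4 = d1/5 = 19/25
  d5 = d1/3 = 19/15
  d6 = d2 + d1/2 - d3 = 107/30
  d7 = d4 - d3/5 + d2*4 = 652/75
  d8 = d6*2 + 8 = 227/15
  d9 = d5*3 + 7 + d6*5 = 859/30
  d10 = d6 + d3/2 + d1 = 113/15
  d11 = d1*3 = 57/5
Walk from origin (0, 0):
  seg 1: down by d6 = 107/30 → (0, -107/30)
  seg 2: left by d8 = 227/15 → (-227/15, -107/30)
  seg 3: up by d7 = 652/75 → (-227/15, 769/150)
  seg 4: down by d8 = 227/15 → (-227/15, -1501/150)
  seg 5: down by d3 = 1/3 → (-227/15, -517/50)
  seg 6: right by d2 = 2 → (-197/15, -517/50)
  seg 7: up by d2 = 2 → (-197/15, -417/50)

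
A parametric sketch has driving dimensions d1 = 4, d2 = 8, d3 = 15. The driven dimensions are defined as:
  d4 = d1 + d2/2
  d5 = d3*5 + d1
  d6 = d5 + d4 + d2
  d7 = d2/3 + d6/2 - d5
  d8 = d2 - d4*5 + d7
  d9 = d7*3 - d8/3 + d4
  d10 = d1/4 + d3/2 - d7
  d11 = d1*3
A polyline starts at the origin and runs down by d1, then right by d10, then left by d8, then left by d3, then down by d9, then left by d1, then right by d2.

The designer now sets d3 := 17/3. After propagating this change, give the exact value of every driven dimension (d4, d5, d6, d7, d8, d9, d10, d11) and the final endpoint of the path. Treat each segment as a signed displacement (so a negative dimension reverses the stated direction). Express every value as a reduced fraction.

Apply edit: d3 := 17/3
  d4 = d1 + d2/2 = 8
  d5 = d3*5 + d1 = 97/3
  d6 = d5 + d4 + d2 = 145/3
  d7 = d2/3 + d6/2 - d5 = -11/2
  d8 = d2 - d4*5 + d7 = -75/2
  d9 = d7*3 - d8/3 + d4 = 4
  d10 = d1/4 + d3/2 - d7 = 28/3
  d11 = d1*3 = 12
Walk from origin (0, 0):
  seg 1: down by d1 = 4 → (0, -4)
  seg 2: right by d10 = 28/3 → (28/3, -4)
  seg 3: left by d8 = -75/2 → (281/6, -4)
  seg 4: left by d3 = 17/3 → (247/6, -4)
  seg 5: down by d9 = 4 → (247/6, -8)
  seg 6: left by d1 = 4 → (223/6, -8)
  seg 7: right by d2 = 8 → (271/6, -8)

d4 = 8
d5 = 97/3
d6 = 145/3
d7 = -11/2
d8 = -75/2
d9 = 4
d10 = 28/3
d11 = 12
endpoint = (271/6, -8)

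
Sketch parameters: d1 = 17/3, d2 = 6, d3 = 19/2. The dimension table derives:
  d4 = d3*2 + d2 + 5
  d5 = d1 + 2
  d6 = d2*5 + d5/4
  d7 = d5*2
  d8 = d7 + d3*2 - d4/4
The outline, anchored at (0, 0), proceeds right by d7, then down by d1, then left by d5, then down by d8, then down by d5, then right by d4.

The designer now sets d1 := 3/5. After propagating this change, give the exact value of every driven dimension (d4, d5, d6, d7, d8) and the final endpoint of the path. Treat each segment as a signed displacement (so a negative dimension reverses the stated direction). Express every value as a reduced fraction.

Apply edit: d1 := 3/5
  d4 = d3*2 + d2 + 5 = 30
  d5 = d1 + 2 = 13/5
  d6 = d2*5 + d5/4 = 613/20
  d7 = d5*2 = 26/5
  d8 = d7 + d3*2 - d4/4 = 167/10
Walk from origin (0, 0):
  seg 1: right by d7 = 26/5 → (26/5, 0)
  seg 2: down by d1 = 3/5 → (26/5, -3/5)
  seg 3: left by d5 = 13/5 → (13/5, -3/5)
  seg 4: down by d8 = 167/10 → (13/5, -173/10)
  seg 5: down by d5 = 13/5 → (13/5, -199/10)
  seg 6: right by d4 = 30 → (163/5, -199/10)

d4 = 30
d5 = 13/5
d6 = 613/20
d7 = 26/5
d8 = 167/10
endpoint = (163/5, -199/10)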